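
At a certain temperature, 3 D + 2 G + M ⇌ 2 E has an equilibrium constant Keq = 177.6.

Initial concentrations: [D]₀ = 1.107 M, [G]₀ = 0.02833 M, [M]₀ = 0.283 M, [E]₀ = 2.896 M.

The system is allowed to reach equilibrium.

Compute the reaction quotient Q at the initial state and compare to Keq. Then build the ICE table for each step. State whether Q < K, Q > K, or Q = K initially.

Q₀ = 2.7219e+04; Q > K (proceeds reverse)

Q₀ = 2.7219e+04 vs Keq = 177.6 ⇒ Q>K, reverse
Step 1:
                  D         G         M         E
  I           1.107   0.02833     0.283     2.896
  C          0.2682    0.1788   0.08942   -0.1788
  E           1.375    0.2072    0.3724     2.717
  solve Keq expr → x = -0.08942; check Q = 177.6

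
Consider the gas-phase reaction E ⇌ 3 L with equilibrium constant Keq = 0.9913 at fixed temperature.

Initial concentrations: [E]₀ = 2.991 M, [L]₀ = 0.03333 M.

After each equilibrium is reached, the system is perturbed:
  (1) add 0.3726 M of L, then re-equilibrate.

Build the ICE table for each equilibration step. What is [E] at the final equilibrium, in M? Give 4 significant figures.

Q₀ = 1.2379e-05 vs Keq = 0.9913 ⇒ Q<K, forward
Step 1:
                   E          L
  init         2.991    0.03333
  Δ          -0.4429      1.329
  eq           2.548      1.362
  solve Keq expr → x = 0.4429; check Q = 0.9913
Then add 0.3726 M of L.
Step 2:
                   E          L
  init         2.548      1.734
  Δ           0.1173     -0.352
  eq           2.665      1.382
  solve Keq expr → x = -0.1173; check Q = 0.9913

[E]_eq = 2.665 M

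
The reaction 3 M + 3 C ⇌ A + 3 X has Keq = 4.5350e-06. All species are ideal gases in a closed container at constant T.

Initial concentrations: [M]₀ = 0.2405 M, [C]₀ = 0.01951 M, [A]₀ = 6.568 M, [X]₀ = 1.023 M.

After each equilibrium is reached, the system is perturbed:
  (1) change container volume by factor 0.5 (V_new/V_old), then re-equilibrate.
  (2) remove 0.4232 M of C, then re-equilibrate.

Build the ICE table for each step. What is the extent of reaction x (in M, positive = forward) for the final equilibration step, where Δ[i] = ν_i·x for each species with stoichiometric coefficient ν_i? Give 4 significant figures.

Q₀ = 6.8068e+07 vs Keq = 4.5350e-06 ⇒ Q>K, reverse
Step 1:
                    M           C           A           X
  Initial      0.2405     0.01951       6.568       1.023
  Change        1.011       1.011     -0.3371      -1.011
  Equil         1.252       1.031       6.231     0.01161
  solve Keq expr → x = -0.3371; check Q = 4.5350e-06
Then change container volume by factor 0.5 (V_new/V_old).
Step 2:
                    M           C           A           X
  Initial       2.504       2.062       12.46     0.02322
  Change      -0.0132     -0.0132    0.004402      0.0132
  Equil         2.491       2.049       12.47     0.03642
  solve Keq expr → x = 0.004402; check Q = 4.5350e-06
Then remove 0.4232 M of C.
Step 3:
                    M           C           A           X
  Initial       2.491       1.625       12.47     0.03642
  Change     0.007307    0.007307   -0.002436   -0.007307
  Equil         2.498       1.633       12.46     0.02912
  solve Keq expr → x = -0.002436; check Q = 4.5350e-06

x = -0.002436 M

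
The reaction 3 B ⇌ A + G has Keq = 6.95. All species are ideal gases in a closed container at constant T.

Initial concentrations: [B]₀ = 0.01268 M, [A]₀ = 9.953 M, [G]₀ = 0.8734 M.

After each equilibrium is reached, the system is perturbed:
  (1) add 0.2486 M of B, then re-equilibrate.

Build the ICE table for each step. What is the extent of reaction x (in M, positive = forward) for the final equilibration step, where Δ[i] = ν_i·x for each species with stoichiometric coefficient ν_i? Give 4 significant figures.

x = 0.06996 M

Q₀ = 4.2639e+06 vs Keq = 6.95 ⇒ Q>K, reverse
Step 1:
                   B          A          G
  Initial    0.01268      9.953     0.8734
  Change       0.912     -0.304     -0.304
  Equil       0.9246      9.649     0.5694
  solve Keq expr → x = -0.304; check Q = 6.95
Then add 0.2486 M of B.
Step 2:
                   B          A          G
  Initial      1.173      9.649     0.5694
  Change     -0.2099    0.06996    0.06996
  Equil       0.9634      9.719     0.6394
  solve Keq expr → x = 0.06996; check Q = 6.95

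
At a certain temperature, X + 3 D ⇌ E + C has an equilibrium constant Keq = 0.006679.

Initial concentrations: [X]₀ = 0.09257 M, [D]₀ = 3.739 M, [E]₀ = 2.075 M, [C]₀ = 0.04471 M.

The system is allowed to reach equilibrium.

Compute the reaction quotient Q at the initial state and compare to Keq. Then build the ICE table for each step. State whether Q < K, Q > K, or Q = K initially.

Q₀ = 0.01917; Q > K (proceeds reverse)

Q₀ = 0.01917 vs Keq = 0.006679 ⇒ Q>K, reverse
Step 1:
                  X         D         E         C
  Initial   0.09257     3.739     2.075   0.04471
  Change    0.02376   0.07127  -0.02376  -0.02376
  Equil      0.1163      3.81     2.051   0.02095
  solve Keq expr → x = -0.02376; check Q = 0.006679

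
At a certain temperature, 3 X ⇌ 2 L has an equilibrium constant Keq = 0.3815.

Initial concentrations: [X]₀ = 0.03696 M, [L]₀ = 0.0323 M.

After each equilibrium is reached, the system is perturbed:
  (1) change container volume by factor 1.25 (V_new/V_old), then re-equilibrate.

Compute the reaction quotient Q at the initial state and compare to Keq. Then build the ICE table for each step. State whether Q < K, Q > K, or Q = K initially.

Q₀ = 20.66 vs Keq = 0.3815 ⇒ Q>K, reverse
Step 1:
                    X           L
  init        0.03696      0.0323
  Δ           0.03176    -0.02117
  eq          0.06872     0.01113
  solve Keq expr → x = -0.01059; check Q = 0.3815
Then change container volume by factor 1.25 (V_new/V_old).
Step 2:
                    X           L
  init        0.05498    0.008901
  Δ          0.001062 -7.0795e-04
  eq          0.05604    0.008193
  solve Keq expr → x = -3.5398e-04; check Q = 0.3815

Q₀ = 20.66; Q > K (proceeds reverse)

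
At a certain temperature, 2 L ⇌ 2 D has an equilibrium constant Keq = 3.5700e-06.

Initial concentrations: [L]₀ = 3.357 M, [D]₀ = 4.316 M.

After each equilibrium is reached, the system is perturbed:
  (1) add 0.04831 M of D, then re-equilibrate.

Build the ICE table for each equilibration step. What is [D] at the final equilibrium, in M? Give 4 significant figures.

Q₀ = 1.653 vs Keq = 3.5700e-06 ⇒ Q>K, reverse
Step 1:
                    L           D
  init          3.357       4.316
  Δ             4.302      -4.302
  eq            7.659     0.01447
  solve Keq expr → x = -2.151; check Q = 3.5700e-06
Then add 0.04831 M of D.
Step 2:
                    L           D
  init          7.659     0.06278
  Δ           0.04822    -0.04822
  eq            7.707     0.01456
  solve Keq expr → x = -0.02411; check Q = 3.5700e-06

[D]_eq = 0.01456 M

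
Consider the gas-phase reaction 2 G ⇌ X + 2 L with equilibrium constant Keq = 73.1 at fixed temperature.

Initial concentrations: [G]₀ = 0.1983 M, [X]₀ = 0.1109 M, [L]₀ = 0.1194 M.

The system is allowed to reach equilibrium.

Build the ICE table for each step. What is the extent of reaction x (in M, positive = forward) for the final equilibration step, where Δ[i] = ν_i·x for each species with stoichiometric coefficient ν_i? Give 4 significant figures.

Q₀ = 0.04021 vs Keq = 73.1 ⇒ Q<K, forward
Step 1:
                    G           X           L
  Initial      0.1983      0.1109      0.1194
  Change      -0.1824     0.09121      0.1824
  Equil       0.01587      0.2021      0.3018
  solve Keq expr → x = 0.09121; check Q = 73.1

x = 0.09121 M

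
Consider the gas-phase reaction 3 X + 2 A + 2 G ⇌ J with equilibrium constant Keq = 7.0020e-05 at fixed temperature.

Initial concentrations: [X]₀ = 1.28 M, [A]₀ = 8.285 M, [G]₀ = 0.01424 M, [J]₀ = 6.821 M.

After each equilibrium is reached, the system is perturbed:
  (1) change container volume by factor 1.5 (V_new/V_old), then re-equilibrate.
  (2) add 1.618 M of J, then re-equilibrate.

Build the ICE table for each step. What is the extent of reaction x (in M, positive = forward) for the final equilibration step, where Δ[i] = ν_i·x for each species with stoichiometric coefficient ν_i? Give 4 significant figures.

Q₀ = 233.7 vs Keq = 7.0020e-05 ⇒ Q>K, reverse
Step 1:
                   X          A          G          J
  I             1.28      8.285    0.01424      6.821
  C            3.628      2.418      2.418     -1.209
  E            4.908       10.7      2.433      5.612
  solve Keq expr → x = -1.209; check Q = 7.0020e-05
Then change container volume by factor 1.5 (V_new/V_old).
Step 2:
                   X          A          G          J
  I            3.272      7.136      1.622      3.741
  C            1.453     0.9689     0.9689    -0.4845
  E            4.725      8.105      2.591      3.257
  solve Keq expr → x = -0.4845; check Q = 7.0020e-05
Then add 1.618 M of J.
Step 3:
                   X          A          G          J
  I            4.725      8.105      2.591      4.875
  C           0.3004     0.2002     0.2002    -0.1001
  E            5.026      8.305      2.791      4.775
  solve Keq expr → x = -0.1001; check Q = 7.0020e-05

x = -0.1001 M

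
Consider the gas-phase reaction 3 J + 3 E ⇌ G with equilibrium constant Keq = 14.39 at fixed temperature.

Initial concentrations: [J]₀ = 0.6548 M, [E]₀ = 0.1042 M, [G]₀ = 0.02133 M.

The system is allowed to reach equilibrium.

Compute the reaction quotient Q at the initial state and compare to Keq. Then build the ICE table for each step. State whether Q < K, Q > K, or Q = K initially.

Q₀ = 67.15 vs Keq = 14.39 ⇒ Q>K, reverse
Step 1:
                  J         E         G
  init       0.6548    0.1042   0.02133
  Δ         0.03025   0.03025  -0.01008
  eq         0.6851    0.1345   0.01125
  solve Keq expr → x = -0.01008; check Q = 14.39

Q₀ = 67.15; Q > K (proceeds reverse)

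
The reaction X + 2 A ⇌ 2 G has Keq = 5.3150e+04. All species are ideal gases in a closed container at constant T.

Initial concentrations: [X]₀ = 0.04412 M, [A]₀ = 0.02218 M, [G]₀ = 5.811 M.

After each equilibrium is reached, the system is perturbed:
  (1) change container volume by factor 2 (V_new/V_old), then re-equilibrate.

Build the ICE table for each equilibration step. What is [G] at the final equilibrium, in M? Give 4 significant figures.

Q₀ = 1.5558e+06 vs Keq = 5.3150e+04 ⇒ Q>K, reverse
Step 1:
                   X          A          G
  I          0.04412    0.02218      5.811
  C           0.0336    0.06719   -0.06719
  E          0.07772    0.08937      5.744
  solve Keq expr → x = -0.0336; check Q = 5.3150e+04
Then change container volume by factor 2 (V_new/V_old).
Step 2:
                   X          A          G
  I          0.03886    0.04469      2.872
  C         0.006702     0.0134    -0.0134
  E          0.04556    0.05809      2.859
  solve Keq expr → x = -0.006702; check Q = 5.3150e+04

[G]_eq = 2.859 M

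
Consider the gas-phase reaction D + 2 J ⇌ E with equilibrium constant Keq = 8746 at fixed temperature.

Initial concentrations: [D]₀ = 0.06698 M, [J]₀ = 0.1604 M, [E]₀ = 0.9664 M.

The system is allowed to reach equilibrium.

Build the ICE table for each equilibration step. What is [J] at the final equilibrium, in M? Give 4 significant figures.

[J]_eq = 0.07157 M

Q₀ = 560.8 vs Keq = 8746 ⇒ Q<K, forward
Step 1:
                   D          J          E
  init       0.06698     0.1604     0.9664
  Δ         -0.04442   -0.08883    0.04442
  eq         0.02256    0.07157      1.011
  solve Keq expr → x = 0.04442; check Q = 8746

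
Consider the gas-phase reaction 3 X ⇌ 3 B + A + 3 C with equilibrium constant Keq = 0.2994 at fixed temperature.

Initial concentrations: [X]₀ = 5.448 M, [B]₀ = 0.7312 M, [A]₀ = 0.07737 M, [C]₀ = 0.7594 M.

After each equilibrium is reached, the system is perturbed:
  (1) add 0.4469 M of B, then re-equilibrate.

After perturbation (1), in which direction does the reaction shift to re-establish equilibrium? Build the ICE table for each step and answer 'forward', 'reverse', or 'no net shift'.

Q₀ = 8.1918e-05 vs Keq = 0.2994 ⇒ Q<K, forward
Step 1:
                  X         B         A         C
  I           5.448    0.7312   0.07737    0.7594
  C          -1.174     1.174    0.3912     1.174
  E           4.274     1.905    0.4685     1.933
  solve Keq expr → x = 0.3912; check Q = 0.2994
Then add 0.4469 M of B.
Step 2:
                  X         B         A         C
  I           4.274     2.352    0.4685     1.933
  C          0.1447   -0.1447  -0.04822   -0.1447
  E           4.419     2.207    0.4203     1.788
  solve Keq expr → x = -0.04822; check Q = 0.2994

Direction: reverse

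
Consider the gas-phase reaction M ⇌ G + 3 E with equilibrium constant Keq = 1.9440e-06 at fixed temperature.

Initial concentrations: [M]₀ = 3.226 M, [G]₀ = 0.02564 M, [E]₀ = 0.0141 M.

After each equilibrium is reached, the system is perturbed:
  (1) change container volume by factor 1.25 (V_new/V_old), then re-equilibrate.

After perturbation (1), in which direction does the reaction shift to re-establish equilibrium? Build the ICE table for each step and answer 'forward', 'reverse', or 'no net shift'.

Q₀ = 2.2280e-08 vs Keq = 1.9440e-06 ⇒ Q<K, forward
Step 1:
                  M         G         E
  init        3.226   0.02564    0.0141
  Δ         -0.0134    0.0134   0.04019
  eq          3.213   0.03904   0.05429
  solve Keq expr → x = 0.0134; check Q = 1.9440e-06
Then change container volume by factor 1.25 (V_new/V_old).
Step 2:
                  M         G         E
  init         2.57   0.03123   0.04343
  Δ       -0.003057  0.003057  0.009172
  eq          2.567   0.03429    0.0526
  solve Keq expr → x = 0.003057; check Q = 1.9440e-06

Direction: forward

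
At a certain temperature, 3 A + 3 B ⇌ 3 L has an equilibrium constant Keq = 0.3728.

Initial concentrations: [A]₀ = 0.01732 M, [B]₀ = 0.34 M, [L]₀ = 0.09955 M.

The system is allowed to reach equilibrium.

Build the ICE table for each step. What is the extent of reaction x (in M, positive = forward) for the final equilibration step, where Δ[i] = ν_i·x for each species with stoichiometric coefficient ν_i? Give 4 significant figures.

x = -0.02426 M

Q₀ = 4831 vs Keq = 0.3728 ⇒ Q>K, reverse
Step 1:
                    A           B           L
  init        0.01732        0.34     0.09955
  Δ           0.07278     0.07278    -0.07278
  eq           0.0901      0.4128     0.02677
  solve Keq expr → x = -0.02426; check Q = 0.3728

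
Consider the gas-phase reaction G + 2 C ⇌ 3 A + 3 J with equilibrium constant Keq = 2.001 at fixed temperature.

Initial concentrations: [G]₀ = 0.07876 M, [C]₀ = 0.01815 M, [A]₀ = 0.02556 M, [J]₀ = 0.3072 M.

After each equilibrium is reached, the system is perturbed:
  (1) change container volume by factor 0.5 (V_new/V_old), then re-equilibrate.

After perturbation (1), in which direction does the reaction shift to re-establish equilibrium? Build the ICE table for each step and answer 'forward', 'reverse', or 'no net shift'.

Q₀ = 0.01866 vs Keq = 2.001 ⇒ Q<K, forward
Step 1:
                   G          C          A          J
  Initial    0.07876    0.01815    0.02556     0.3072
  Change   -0.006676   -0.01335    0.02003    0.02003
  Equil      0.07208   0.004798    0.04559     0.3272
  solve Keq expr → x = 0.006676; check Q = 2.001
Then change container volume by factor 0.5 (V_new/V_old).
Step 2:
                   G          C          A          J
  Initial     0.1442   0.009595    0.09118     0.6545
  Change    0.005025    0.01005   -0.01507   -0.01507
  Equil       0.1492    0.01964     0.0761     0.6394
  solve Keq expr → x = -0.005025; check Q = 2.001

Direction: reverse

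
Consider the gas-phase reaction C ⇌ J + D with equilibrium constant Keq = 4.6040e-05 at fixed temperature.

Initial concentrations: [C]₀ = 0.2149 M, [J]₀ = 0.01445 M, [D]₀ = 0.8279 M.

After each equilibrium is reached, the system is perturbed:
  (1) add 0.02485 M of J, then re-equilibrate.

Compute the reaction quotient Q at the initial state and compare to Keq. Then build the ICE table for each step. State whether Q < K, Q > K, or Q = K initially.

Q₀ = 0.05567; Q > K (proceeds reverse)

Q₀ = 0.05567 vs Keq = 4.6040e-05 ⇒ Q>K, reverse
Step 1:
                   C          J          D
  I           0.2149    0.01445     0.8279
  C          0.01444   -0.01444   -0.01444
  E           0.2293 1.2980e-05     0.8135
  solve Keq expr → x = -0.01444; check Q = 4.6040e-05
Then add 0.02485 M of J.
Step 2:
                   C          J          D
  I           0.2293    0.02486     0.8135
  C          0.02485   -0.02485   -0.02485
  E           0.2542 1.4840e-05     0.7886
  solve Keq expr → x = -0.02485; check Q = 4.6040e-05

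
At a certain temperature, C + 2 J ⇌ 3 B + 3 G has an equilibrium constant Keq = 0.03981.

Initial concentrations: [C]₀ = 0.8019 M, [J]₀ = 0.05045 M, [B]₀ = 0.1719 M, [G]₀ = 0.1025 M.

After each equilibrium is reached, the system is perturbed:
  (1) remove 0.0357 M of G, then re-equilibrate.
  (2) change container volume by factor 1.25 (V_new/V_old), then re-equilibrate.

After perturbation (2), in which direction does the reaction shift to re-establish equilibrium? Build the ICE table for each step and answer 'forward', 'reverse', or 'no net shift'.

Q₀ = 0.00268 vs Keq = 0.03981 ⇒ Q<K, forward
Step 1:
                   C          J          B          G
  init        0.8019    0.05045     0.1719     0.1025
  Δ         -0.01168   -0.02337    0.03505    0.03505
  eq          0.7902    0.02708      0.207     0.1376
  solve Keq expr → x = 0.01168; check Q = 0.03981
Then remove 0.0357 M of G.
Step 2:
                   C          J          B          G
  init        0.7902    0.02708      0.207     0.1019
  Δ        -0.003048  -0.006095   0.009143   0.009143
  eq          0.7872    0.02099     0.2161      0.111
  solve Keq expr → x = 0.003048; check Q = 0.03981
Then change container volume by factor 1.25 (V_new/V_old).
Step 3:
                   C          J          B          G
  init        0.6297    0.01679     0.1729     0.0888
  Δ        -0.001609  -0.003217   0.004826   0.004826
  eq          0.6281    0.01357     0.1777    0.09362
  solve Keq expr → x = 0.001609; check Q = 0.03981

Direction: forward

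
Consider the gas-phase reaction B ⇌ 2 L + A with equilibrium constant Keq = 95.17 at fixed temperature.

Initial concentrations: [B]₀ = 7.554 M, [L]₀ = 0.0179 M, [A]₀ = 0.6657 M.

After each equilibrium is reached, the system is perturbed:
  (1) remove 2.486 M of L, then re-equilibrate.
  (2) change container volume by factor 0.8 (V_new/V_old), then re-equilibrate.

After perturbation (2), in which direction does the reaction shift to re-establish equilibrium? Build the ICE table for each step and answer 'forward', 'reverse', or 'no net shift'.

Direction: reverse

Q₀ = 2.8236e-05 vs Keq = 95.17 ⇒ Q<K, forward
Step 1:
                    B           L           A
  I             7.554      0.0179      0.6657
  C            -4.121       8.243       4.121
  E             3.433       8.261       4.787
  solve Keq expr → x = 4.121; check Q = 95.17
Then remove 2.486 M of L.
Step 2:
                    B           L           A
  I             3.433       5.775       4.787
  C           -0.6254       1.251      0.6254
  E             2.807       7.026       5.413
  solve Keq expr → x = 0.6254; check Q = 95.17
Then change container volume by factor 0.8 (V_new/V_old).
Step 3:
                    B           L           A
  I             3.509       8.782       6.766
  C            0.4941     -0.9881     -0.4941
  E             4.003       7.794       6.272
  solve Keq expr → x = -0.4941; check Q = 95.17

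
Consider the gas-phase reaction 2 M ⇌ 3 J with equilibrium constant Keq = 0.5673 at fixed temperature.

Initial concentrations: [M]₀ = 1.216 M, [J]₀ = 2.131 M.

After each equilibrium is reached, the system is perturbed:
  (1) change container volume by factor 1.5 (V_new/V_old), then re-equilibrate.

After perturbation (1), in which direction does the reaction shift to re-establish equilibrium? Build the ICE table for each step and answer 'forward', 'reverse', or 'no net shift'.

Q₀ = 6.545 vs Keq = 0.5673 ⇒ Q>K, reverse
Step 1:
                    M           J
  init          1.216       2.131
  Δ            0.5994     -0.8991
  eq            1.815       1.232
  solve Keq expr → x = -0.2997; check Q = 0.5673
Then change container volume by factor 1.5 (V_new/V_old).
Step 2:
                    M           J
  init           1.21      0.8213
  Δ          -0.05877     0.08816
  eq            1.151      0.9094
  solve Keq expr → x = 0.02939; check Q = 0.5673

Direction: forward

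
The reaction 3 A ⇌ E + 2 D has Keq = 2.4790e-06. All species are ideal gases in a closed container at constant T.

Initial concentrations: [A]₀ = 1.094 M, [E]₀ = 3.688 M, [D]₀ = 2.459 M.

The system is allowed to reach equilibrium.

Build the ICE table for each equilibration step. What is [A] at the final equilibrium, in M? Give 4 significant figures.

[A]_eq = 4.767 M

Q₀ = 17.03 vs Keq = 2.4790e-06 ⇒ Q>K, reverse
Step 1:
                   A          E          D
  init         1.094      3.688      2.459
  Δ            3.673     -1.224     -2.449
  eq           4.767      2.464    0.01044
  solve Keq expr → x = -1.224; check Q = 2.4790e-06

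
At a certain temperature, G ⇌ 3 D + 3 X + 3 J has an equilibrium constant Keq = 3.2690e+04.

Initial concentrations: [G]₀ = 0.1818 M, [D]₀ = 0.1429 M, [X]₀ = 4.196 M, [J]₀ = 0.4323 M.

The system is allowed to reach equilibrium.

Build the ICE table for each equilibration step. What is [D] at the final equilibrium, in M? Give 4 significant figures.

[D]_eq = 0.6854 M

Q₀ = 0.0958 vs Keq = 3.2690e+04 ⇒ Q<K, forward
Step 1:
                  G         D         X         J
  I          0.1818    0.1429     4.196    0.4323
  C         -0.1808    0.5425    0.5425    0.5425
  E       9.7061e-04    0.6854     4.738    0.9748
  solve Keq expr → x = 0.1808; check Q = 3.2690e+04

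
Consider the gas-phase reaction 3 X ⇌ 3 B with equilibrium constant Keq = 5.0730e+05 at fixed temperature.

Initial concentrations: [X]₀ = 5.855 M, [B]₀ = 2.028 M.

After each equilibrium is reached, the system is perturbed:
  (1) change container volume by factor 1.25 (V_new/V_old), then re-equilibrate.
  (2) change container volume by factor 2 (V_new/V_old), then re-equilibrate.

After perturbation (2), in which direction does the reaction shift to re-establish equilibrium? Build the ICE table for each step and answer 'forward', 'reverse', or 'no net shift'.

Q₀ = 0.04155 vs Keq = 5.0730e+05 ⇒ Q<K, forward
Step 1:
                   X          B
  init         5.855      2.028
  Δ           -5.757      5.757
  eq         0.09762      7.785
  solve Keq expr → x = 1.919; check Q = 5.0730e+05
Then change container volume by factor 1.25 (V_new/V_old).
Step 2:
                   X          B
  init       0.07809      6.228
  Δ                0          0
  eq         0.07809      6.228
  solve Keq expr → x = 0; check Q = 5.0730e+05
Then change container volume by factor 2 (V_new/V_old).
Step 3:
                   X          B
  init       0.03905      3.114
  Δ                0          0
  eq         0.03905      3.114
  solve Keq expr → x = 0; check Q = 5.0730e+05

Direction: no net shift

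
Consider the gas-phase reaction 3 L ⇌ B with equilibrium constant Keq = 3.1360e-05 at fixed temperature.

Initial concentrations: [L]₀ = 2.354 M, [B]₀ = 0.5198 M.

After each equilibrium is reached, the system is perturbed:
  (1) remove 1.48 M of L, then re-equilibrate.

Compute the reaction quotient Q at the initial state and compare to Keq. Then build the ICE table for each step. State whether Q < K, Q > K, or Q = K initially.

Q₀ = 0.03985 vs Keq = 3.1360e-05 ⇒ Q>K, reverse
Step 1:
                    L           B
  Initial       2.354      0.5198
  Change        1.554     -0.5179
  Equil         3.908    0.001871
  solve Keq expr → x = -0.5179; check Q = 3.1360e-05
Then remove 1.48 M of L.
Step 2:
                    L           B
  Initial       2.428    0.001871
  Change     0.004261    -0.00142
  Equil         2.432  4.5112e-04
  solve Keq expr → x = -0.00142; check Q = 3.1360e-05

Q₀ = 0.03985; Q > K (proceeds reverse)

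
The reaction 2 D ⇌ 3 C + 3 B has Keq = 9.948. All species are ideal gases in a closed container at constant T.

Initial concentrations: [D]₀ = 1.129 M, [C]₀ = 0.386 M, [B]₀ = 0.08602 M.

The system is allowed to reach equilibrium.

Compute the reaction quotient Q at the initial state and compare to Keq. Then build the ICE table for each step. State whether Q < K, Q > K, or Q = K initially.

Q₀ = 2.8719e-05 vs Keq = 9.948 ⇒ Q<K, forward
Step 1:
                   D          C          B
  Initial      1.129      0.386    0.08602
  Change     -0.6264     0.9396     0.9396
  Equil       0.5026      1.326      1.026
  solve Keq expr → x = 0.3132; check Q = 9.948

Q₀ = 2.8719e-05; Q < K (proceeds forward)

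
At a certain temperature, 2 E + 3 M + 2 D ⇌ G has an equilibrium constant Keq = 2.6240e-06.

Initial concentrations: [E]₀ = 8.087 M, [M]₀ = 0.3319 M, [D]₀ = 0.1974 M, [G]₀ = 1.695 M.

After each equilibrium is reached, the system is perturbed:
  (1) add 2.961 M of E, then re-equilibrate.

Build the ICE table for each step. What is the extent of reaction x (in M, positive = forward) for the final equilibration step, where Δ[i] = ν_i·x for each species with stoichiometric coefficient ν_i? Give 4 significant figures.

Q₀ = 18.19 vs Keq = 2.6240e-06 ⇒ Q>K, reverse
Step 1:
                    E           M           D           G
  I             8.087      0.3319      0.1974       1.695
  C             2.835       4.253       2.835      -1.418
  E             10.92       4.585       3.033      0.2774
  solve Keq expr → x = -1.418; check Q = 2.6240e-06
Then add 2.961 M of E.
Step 2:
                    E           M           D           G
  I             13.88       4.585       3.033      0.2774
  C           -0.1398     -0.2097     -0.1398     0.06989
  E             13.74       4.375       2.893      0.3473
  solve Keq expr → x = 0.06989; check Q = 2.6240e-06

x = 0.06989 M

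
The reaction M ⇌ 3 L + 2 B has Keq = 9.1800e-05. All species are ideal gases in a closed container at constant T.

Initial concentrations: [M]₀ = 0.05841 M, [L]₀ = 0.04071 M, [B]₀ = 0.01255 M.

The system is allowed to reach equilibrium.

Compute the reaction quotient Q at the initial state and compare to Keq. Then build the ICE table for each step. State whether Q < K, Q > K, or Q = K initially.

Q₀ = 1.8193e-07 vs Keq = 9.1800e-05 ⇒ Q<K, forward
Step 1:
                   M          L          B
  init       0.05841    0.04071    0.01255
  Δ         -0.02118    0.06355    0.04237
  eq         0.03723     0.1043    0.05492
  solve Keq expr → x = 0.02118; check Q = 9.1800e-05

Q₀ = 1.8193e-07; Q < K (proceeds forward)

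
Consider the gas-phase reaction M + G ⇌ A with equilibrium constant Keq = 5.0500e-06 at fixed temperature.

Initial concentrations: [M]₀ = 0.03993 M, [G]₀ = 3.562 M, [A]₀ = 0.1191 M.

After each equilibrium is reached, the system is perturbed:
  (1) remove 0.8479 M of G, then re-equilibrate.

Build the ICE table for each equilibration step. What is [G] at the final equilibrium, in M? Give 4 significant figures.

Q₀ = 0.8374 vs Keq = 5.0500e-06 ⇒ Q>K, reverse
Step 1:
                   M          G          A
  I          0.03993      3.562     0.1191
  C           0.1191     0.1191    -0.1191
  E            0.159      3.681 2.9562e-06
  solve Keq expr → x = -0.1191; check Q = 5.0500e-06
Then remove 0.8479 M of G.
Step 2:
                   M          G          A
  I            0.159      2.833 2.9562e-06
  C       6.8093e-07 6.8093e-07 -6.8093e-07
  E            0.159      2.833 2.2753e-06
  solve Keq expr → x = -6.8093e-07; check Q = 5.0500e-06

[G]_eq = 2.833 M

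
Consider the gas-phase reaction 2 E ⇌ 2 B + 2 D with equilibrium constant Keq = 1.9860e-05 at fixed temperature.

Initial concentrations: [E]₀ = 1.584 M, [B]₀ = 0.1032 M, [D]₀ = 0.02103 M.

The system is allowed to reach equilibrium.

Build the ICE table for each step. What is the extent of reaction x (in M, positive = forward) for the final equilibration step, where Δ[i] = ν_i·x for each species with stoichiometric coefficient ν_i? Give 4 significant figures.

Q₀ = 1.8773e-06 vs Keq = 1.9860e-05 ⇒ Q<K, forward
Step 1:
                    E           B           D
  Initial       1.584      0.1032     0.02103
  Change     -0.03068     0.03068     0.03068
  Equil         1.553      0.1339     0.05171
  solve Keq expr → x = 0.01534; check Q = 1.9860e-05

x = 0.01534 M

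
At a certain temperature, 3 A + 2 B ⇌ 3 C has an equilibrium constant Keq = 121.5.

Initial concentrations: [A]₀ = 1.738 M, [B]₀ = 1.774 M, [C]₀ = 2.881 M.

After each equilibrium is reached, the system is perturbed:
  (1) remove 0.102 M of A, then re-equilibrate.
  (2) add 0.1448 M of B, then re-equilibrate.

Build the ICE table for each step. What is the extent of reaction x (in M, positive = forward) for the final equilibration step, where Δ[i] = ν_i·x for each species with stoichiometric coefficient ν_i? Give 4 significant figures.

x = 0.0127 M

Q₀ = 1.447 vs Keq = 121.5 ⇒ Q<K, forward
Step 1:
                    A           B           C
  I             1.738       1.774       2.881
  C            -1.004     -0.6693       1.004
  E             0.734       1.105       3.885
  solve Keq expr → x = 0.3347; check Q = 121.5
Then remove 0.102 M of A.
Step 2:
                    A           B           C
  I             0.632       1.105       3.885
  C           0.06942     0.04628    -0.06942
  E            0.7014       1.151       3.816
  solve Keq expr → x = -0.02314; check Q = 121.5
Then add 0.1448 M of B.
Step 3:
                    A           B           C
  I            0.7014       1.296       3.816
  C          -0.03811    -0.02541     0.03811
  E            0.6633        1.27       3.854
  solve Keq expr → x = 0.0127; check Q = 121.5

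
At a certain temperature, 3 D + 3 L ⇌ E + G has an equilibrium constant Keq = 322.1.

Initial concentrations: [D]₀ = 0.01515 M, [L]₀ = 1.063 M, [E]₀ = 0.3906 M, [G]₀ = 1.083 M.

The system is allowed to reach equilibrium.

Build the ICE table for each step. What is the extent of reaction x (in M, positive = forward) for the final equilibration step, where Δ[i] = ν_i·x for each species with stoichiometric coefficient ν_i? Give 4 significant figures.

Q₀ = 1.0128e+05 vs Keq = 322.1 ⇒ Q>K, reverse
Step 1:
                   D          L          E          G
  init       0.01515      1.063     0.3906      1.083
  Δ           0.0779     0.0779   -0.02597   -0.02597
  eq         0.09305      1.141     0.3646      1.057
  solve Keq expr → x = -0.02597; check Q = 322.1

x = -0.02597 M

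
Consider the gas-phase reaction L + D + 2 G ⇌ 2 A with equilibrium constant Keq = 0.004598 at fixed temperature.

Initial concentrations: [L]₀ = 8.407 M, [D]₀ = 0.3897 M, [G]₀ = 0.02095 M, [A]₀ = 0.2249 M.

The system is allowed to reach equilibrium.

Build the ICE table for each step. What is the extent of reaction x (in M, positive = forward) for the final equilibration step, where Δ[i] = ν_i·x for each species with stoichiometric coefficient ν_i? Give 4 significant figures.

Q₀ = 35.18 vs Keq = 0.004598 ⇒ Q>K, reverse
Step 1:
                   L          D          G          A
  init         8.407     0.3897    0.02095     0.2249
  Δ          0.09754    0.09754     0.1951    -0.1951
  eq           8.505     0.4872      0.216    0.02982
  solve Keq expr → x = -0.09754; check Q = 0.004598

x = -0.09754 M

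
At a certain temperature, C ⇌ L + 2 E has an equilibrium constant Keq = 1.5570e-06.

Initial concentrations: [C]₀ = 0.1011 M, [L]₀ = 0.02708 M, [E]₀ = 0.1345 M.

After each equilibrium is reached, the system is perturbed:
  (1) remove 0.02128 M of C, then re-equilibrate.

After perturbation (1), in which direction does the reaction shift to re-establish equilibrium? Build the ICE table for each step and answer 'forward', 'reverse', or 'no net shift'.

Q₀ = 0.004846 vs Keq = 1.5570e-06 ⇒ Q>K, reverse
Step 1:
                   C          L          E
  init        0.1011    0.02708     0.1345
  Δ          0.02705   -0.02705    -0.0541
  eq          0.1281 3.0866e-05     0.0804
  solve Keq expr → x = -0.02705; check Q = 1.5570e-06
Then remove 0.02128 M of C.
Step 2:
                   C          L          E
  init        0.1069 3.0866e-05     0.0804
  Δ       5.1176e-06 -5.1176e-06 -1.0235e-05
  eq          0.1069 2.5748e-05    0.08039
  solve Keq expr → x = -5.1176e-06; check Q = 1.5570e-06

Direction: reverse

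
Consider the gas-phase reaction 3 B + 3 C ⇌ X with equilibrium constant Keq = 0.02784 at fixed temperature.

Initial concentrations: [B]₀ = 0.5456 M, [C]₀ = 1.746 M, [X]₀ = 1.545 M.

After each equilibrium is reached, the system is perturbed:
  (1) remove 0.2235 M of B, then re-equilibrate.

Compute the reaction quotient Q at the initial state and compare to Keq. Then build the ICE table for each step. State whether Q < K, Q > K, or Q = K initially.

Q₀ = 1.787; Q > K (proceeds reverse)

Q₀ = 1.787 vs Keq = 0.02784 ⇒ Q>K, reverse
Step 1:
                  B         C         X
  init       0.5456     1.746     1.545
  Δ          0.8366    0.8366   -0.2789
  eq          1.382     2.583     1.266
  solve Keq expr → x = -0.2789; check Q = 0.02784
Then remove 0.2235 M of B.
Step 2:
                  B         C         X
  init        1.159     2.583     1.266
  Δ          0.1376    0.1376  -0.04585
  eq          1.296      2.72      1.22
  solve Keq expr → x = -0.04585; check Q = 0.02784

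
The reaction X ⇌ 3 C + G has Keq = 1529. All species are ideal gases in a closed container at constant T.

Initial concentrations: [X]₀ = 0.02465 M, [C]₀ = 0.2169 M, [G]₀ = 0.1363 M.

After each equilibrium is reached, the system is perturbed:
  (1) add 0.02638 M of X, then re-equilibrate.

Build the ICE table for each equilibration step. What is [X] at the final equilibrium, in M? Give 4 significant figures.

Q₀ = 0.05642 vs Keq = 1529 ⇒ Q<K, forward
Step 1:
                  X         C         G
  I         0.02465    0.2169    0.1363
  C        -0.02465   0.07394   0.02465
  E       2.5897e-06    0.2908    0.1609
  solve Keq expr → x = 0.02465; check Q = 1529
Then add 0.02638 M of X.
Step 2:
                  X         C         G
  I         0.02638    0.2908    0.1609
  C        -0.02638   0.07913   0.02638
  E       6.2043e-06      0.37    0.1873
  solve Keq expr → x = 0.02638; check Q = 1529

[X]_eq = 6.2043e-06 M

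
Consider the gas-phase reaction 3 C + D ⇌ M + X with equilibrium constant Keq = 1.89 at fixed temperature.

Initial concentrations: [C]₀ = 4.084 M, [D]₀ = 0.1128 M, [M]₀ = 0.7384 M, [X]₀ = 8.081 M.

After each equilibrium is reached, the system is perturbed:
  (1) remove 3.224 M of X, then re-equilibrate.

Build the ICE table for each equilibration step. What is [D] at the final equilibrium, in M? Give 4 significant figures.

[D]_eq = 0.03704 M

Q₀ = 0.7766 vs Keq = 1.89 ⇒ Q<K, forward
Step 1:
                    C           D           M           X
  Initial       4.084      0.1128      0.7384       8.081
  Change      -0.1676    -0.05587     0.05587     0.05587
  Equil         3.916     0.05693      0.7943       8.137
  solve Keq expr → x = 0.05587; check Q = 1.89
Then remove 3.224 M of X.
Step 2:
                    C           D           M           X
  Initial       3.916     0.05693      0.7943       4.913
  Change     -0.05966    -0.01989     0.01989     0.01989
  Equil         3.857     0.03704      0.8142       4.933
  solve Keq expr → x = 0.01989; check Q = 1.89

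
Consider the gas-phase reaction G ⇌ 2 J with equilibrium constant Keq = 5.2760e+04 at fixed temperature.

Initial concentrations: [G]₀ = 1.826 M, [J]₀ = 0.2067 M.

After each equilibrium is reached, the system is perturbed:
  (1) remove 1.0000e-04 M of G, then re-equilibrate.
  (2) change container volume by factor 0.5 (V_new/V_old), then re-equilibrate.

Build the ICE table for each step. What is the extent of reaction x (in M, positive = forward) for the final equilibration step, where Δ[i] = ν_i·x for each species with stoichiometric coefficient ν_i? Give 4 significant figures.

x = -5.6387e-04 M

Q₀ = 0.0234 vs Keq = 5.2760e+04 ⇒ Q<K, forward
Step 1:
                    G           J
  Initial       1.826      0.2067
  Change       -1.826       3.651
  Equil    2.8213e-04       3.858
  solve Keq expr → x = 1.826; check Q = 5.2760e+04
Then remove 1.0000e-04 M of G.
Step 2:
                    G           J
  Initial  1.8213e-04       3.858
  Change   9.9971e-05 -1.9994e-04
  Equil    2.8210e-04       3.858
  solve Keq expr → x = -9.9971e-05; check Q = 5.2760e+04
Then change container volume by factor 0.5 (V_new/V_old).
Step 3:
                    G           J
  Initial  5.6420e-04       7.716
  Change   5.6387e-04   -0.001128
  Equil      0.001128       7.715
  solve Keq expr → x = -5.6387e-04; check Q = 5.2760e+04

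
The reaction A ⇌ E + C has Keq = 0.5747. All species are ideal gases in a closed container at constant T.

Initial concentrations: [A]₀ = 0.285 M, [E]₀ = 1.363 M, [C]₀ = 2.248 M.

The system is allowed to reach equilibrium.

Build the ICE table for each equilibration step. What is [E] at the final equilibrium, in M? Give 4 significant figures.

[E]_eq = 0.4866 M

Q₀ = 10.75 vs Keq = 0.5747 ⇒ Q>K, reverse
Step 1:
                  A         E         C
  I           0.285     1.363     2.248
  C          0.8764   -0.8764   -0.8764
  E           1.161    0.4866     1.372
  solve Keq expr → x = -0.8764; check Q = 0.5747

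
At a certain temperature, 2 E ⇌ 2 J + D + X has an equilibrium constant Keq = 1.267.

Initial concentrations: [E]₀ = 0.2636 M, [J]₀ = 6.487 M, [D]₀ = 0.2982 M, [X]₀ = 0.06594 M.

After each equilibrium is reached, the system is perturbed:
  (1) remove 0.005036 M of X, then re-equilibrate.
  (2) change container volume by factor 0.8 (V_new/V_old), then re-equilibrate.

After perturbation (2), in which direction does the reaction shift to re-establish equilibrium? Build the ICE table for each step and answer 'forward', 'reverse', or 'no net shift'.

Q₀ = 11.91 vs Keq = 1.267 ⇒ Q>K, reverse
Step 1:
                   E          J          D          X
  Initial     0.2636      6.487     0.2982    0.06594
  Change     0.09904   -0.09904   -0.04952   -0.04952
  Equil       0.3626      6.388     0.2487    0.01642
  solve Keq expr → x = -0.04952; check Q = 1.267
Then remove 0.005036 M of X.
Step 2:
                   E          J          D          X
  Initial     0.3626      6.388     0.2487    0.01138
  Change   -0.008052   0.008052   0.004026   0.004026
  Equil       0.3546      6.396     0.2527    0.01541
  solve Keq expr → x = 0.004026; check Q = 1.267
Then change container volume by factor 0.8 (V_new/V_old).
Step 3:
                   E          J          D          X
  Initial     0.4432      7.995     0.3159    0.01926
  Change     0.01194   -0.01194  -0.005971  -0.005971
  Equil       0.4552      7.983     0.3099    0.01329
  solve Keq expr → x = -0.005971; check Q = 1.267

Direction: reverse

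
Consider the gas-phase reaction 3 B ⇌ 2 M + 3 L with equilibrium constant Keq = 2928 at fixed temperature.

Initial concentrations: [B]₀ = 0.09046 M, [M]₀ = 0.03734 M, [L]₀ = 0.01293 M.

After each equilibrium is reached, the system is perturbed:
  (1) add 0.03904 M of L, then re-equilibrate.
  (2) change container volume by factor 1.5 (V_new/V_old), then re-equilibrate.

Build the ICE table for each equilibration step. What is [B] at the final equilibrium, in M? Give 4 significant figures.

[B]_eq = 0.001054 M

Q₀ = 4.0717e-06 vs Keq = 2928 ⇒ Q<K, forward
Step 1:
                   B          M          L
  Initial    0.09046    0.03734    0.01293
  Change    -0.08896    0.05931    0.08896
  Equil       0.0015    0.09665     0.1019
  solve Keq expr → x = 0.02965; check Q = 2928
Then add 0.03904 M of L.
Step 2:
                   B          M          L
  Initial     0.0015    0.09665     0.1409
  Change  5.6111e-04 -3.7407e-04 -5.6111e-04
  Equil     0.002061    0.09627     0.1404
  solve Keq expr → x = -1.8704e-04; check Q = 2928
Then change container volume by factor 1.5 (V_new/V_old).
Step 3:
                   B          M          L
  Initial   0.001374    0.06418    0.09358
  Change  -3.1954e-04 2.1303e-04 3.1954e-04
  Equil     0.001054    0.06439     0.0939
  solve Keq expr → x = 1.0651e-04; check Q = 2928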